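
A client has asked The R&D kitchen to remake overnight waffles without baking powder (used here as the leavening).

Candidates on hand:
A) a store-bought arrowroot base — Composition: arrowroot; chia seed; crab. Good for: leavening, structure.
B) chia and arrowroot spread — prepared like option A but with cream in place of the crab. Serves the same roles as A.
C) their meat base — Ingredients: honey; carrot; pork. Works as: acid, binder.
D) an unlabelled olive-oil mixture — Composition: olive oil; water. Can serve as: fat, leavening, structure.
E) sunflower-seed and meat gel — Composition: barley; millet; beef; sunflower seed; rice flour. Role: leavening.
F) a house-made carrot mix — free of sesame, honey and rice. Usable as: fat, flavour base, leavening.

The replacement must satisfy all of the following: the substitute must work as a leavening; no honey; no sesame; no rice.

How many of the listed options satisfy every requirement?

4

A: all constraints satisfied — valid
B: only cream, chia seed, and arrowroot; none excluded — keep
C: not usable as a leavening; has honey, so not honey-free — out
D: only olive oil and water; none excluded — OK
E: has rice flour, so not rice-free — no
F: works as a leavening, no rice, no honey — OK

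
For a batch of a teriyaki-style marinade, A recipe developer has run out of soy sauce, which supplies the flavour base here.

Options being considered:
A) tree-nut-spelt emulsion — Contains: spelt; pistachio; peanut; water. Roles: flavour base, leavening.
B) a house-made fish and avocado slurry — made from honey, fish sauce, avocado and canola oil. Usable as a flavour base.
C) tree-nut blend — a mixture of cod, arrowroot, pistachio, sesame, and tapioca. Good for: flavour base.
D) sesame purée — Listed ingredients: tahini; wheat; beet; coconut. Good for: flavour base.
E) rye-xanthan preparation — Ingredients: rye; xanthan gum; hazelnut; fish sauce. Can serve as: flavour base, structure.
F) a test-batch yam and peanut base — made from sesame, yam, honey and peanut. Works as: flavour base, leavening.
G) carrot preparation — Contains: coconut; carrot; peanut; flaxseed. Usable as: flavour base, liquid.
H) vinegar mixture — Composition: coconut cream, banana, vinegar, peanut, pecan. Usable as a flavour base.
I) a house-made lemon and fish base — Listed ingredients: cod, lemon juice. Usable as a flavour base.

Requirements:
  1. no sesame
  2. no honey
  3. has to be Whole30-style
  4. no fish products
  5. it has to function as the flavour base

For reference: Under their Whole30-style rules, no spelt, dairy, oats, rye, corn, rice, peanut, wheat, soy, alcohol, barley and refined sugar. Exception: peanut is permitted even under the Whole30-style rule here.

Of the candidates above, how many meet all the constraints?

A: has spelt, so not Whole30-style — out
B: has honey, so not honey-free; has fish sauce, so not fish-free — reject
C: has cod, so not fish-free; has sesame, so not sesame-free — no
D: has wheat, so not Whole30-style; has tahini, so not sesame-free — out
E: has rye, so not Whole30-style; has fish sauce, so not fish-free — no
F: has honey, so not honey-free; has sesame, so not sesame-free — out
G: peanut is permitted under the Whole30-style carve-out; nothing else excluded — valid
H: peanut is permitted under the Whole30-style carve-out; nothing else excluded — keep
I: has cod, so not fish-free — no

2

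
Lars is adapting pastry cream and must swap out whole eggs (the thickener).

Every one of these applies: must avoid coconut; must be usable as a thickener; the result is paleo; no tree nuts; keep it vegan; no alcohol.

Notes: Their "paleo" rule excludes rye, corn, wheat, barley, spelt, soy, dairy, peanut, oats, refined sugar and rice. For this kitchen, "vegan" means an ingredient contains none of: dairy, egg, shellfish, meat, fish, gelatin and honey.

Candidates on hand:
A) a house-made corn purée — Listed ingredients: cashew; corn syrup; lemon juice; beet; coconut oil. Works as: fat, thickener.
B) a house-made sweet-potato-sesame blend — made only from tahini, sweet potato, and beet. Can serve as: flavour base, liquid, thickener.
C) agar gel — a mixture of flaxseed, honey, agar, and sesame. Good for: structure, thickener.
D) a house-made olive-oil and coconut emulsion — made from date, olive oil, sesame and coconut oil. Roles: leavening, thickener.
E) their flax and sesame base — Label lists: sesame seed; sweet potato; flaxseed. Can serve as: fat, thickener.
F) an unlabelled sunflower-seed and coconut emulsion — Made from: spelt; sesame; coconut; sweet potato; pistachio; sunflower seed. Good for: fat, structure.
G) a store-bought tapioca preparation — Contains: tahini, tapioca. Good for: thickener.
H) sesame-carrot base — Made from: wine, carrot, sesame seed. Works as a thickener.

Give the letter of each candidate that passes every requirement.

A: has corn syrup, so not paleo; has coconut oil, so not coconut-free (and 1 more) — out
B: all constraints satisfied — keep
C: has honey, so not vegan — no
D: has coconut oil, so not coconut-free — out
E: works as a thickener, paleo, no alcohol — keep
F: not usable as a thickener; has spelt, so not paleo (and 2 more) — no
G: paleo, no tree nuts — keep
H: has wine, so not alcohol-free — reject

B, E, G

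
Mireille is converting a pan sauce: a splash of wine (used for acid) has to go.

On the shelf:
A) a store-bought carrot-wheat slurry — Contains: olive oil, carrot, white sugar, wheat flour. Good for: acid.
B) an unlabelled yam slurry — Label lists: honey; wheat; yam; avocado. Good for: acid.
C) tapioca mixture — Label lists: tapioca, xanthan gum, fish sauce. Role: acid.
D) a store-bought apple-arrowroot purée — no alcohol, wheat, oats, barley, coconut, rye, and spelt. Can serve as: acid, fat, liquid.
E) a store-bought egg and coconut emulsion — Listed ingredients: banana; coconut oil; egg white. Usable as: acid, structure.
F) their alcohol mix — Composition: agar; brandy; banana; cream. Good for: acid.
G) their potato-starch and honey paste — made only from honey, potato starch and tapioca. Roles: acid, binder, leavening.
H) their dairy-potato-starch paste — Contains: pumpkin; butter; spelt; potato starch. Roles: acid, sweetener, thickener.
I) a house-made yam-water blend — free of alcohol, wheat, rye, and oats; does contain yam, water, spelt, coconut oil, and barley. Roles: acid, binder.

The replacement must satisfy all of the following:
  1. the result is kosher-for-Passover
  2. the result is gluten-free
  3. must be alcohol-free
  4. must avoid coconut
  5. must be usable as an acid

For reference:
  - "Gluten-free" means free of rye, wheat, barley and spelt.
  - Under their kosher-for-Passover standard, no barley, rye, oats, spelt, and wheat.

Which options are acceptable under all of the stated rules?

C, D, G

A: has wheat flour, so not gluten-free; has wheat flour, so not kosher-for-Passover — no
B: has wheat, so not gluten-free; has wheat, so not kosher-for-Passover — no
C: only fish sauce, tapioca and xanthan gum; none excluded — keep
D: works as an acid, gluten-free, kosher-for-Passover — OK
E: has coconut oil, so not coconut-free — reject
F: has brandy, so not alcohol-free — out
G: every rule checks out — valid
H: has spelt, so not gluten-free; has spelt, so not kosher-for-Passover — no
I: has barley, so not gluten-free; has barley, so not kosher-for-Passover (and 1 more) — reject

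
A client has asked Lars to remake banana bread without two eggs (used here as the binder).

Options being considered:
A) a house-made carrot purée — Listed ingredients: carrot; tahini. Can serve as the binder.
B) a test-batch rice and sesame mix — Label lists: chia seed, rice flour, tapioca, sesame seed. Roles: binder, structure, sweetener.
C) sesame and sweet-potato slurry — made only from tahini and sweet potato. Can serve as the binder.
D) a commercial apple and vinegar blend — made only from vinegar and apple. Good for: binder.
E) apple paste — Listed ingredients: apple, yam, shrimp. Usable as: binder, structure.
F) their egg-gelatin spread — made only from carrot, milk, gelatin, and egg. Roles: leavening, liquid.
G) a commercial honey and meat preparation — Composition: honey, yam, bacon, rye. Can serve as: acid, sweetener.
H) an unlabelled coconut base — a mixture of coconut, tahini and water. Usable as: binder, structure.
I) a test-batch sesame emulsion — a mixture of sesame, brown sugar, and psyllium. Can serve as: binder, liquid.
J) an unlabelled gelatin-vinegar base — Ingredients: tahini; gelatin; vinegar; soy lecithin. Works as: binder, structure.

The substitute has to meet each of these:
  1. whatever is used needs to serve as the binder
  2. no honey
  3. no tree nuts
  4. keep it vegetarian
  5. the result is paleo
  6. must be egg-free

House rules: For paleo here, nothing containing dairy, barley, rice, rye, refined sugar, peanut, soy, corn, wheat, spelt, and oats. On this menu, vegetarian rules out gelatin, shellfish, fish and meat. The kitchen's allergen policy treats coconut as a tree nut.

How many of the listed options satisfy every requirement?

3

A: all constraints satisfied — OK
B: has rice flour, so not paleo — out
C: nothing on the exclusion list — keep
D: only vinegar and apple; none excluded — keep
E: has shrimp, so not vegetarian — out
F: not usable as a binder; has milk, so not paleo (and 2 more) — out
G: not usable as a binder; has rye, so not paleo (and 2 more) — no
H: has coconut, so not tree-nut-free — reject
I: has brown sugar, so not paleo — reject
J: has soy lecithin, so not paleo; has gelatin, so not vegetarian — out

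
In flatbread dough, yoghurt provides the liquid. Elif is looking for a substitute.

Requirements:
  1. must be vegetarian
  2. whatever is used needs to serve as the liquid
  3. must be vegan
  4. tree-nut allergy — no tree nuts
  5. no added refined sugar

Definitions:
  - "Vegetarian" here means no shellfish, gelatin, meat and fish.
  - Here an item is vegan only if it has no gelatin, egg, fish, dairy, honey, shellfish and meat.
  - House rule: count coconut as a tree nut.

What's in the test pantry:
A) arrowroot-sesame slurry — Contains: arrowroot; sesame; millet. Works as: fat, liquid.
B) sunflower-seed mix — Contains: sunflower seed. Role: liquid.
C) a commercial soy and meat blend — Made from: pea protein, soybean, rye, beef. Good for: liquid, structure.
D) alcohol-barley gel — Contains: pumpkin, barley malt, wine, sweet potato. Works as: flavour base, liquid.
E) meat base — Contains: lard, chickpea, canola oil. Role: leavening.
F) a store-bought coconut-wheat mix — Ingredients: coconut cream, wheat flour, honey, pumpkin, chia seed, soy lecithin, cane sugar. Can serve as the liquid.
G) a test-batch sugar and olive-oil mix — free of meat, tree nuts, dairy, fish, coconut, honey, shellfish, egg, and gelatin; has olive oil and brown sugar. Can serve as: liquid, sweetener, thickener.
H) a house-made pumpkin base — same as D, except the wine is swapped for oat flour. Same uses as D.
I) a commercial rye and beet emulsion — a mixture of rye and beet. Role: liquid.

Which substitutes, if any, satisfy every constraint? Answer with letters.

A: all constraints satisfied — OK
B: every rule checks out — valid
C: has beef, so not vegetarian; has beef, so not vegan — out
D: wine and barley malt etc. — none of it excluded — valid
E: not usable as a liquid; has lard, so not vegetarian (and 1 more) — no
F: has honey, so not vegan; has coconut cream, so not tree-nut-free (and 1 more) — out
G: has brown sugar, so not no-added-sugar — reject
H: works as a liquid, tree-nut-free, vegetarian — valid
I: only rye and beet; none excluded — valid

A, B, D, H, I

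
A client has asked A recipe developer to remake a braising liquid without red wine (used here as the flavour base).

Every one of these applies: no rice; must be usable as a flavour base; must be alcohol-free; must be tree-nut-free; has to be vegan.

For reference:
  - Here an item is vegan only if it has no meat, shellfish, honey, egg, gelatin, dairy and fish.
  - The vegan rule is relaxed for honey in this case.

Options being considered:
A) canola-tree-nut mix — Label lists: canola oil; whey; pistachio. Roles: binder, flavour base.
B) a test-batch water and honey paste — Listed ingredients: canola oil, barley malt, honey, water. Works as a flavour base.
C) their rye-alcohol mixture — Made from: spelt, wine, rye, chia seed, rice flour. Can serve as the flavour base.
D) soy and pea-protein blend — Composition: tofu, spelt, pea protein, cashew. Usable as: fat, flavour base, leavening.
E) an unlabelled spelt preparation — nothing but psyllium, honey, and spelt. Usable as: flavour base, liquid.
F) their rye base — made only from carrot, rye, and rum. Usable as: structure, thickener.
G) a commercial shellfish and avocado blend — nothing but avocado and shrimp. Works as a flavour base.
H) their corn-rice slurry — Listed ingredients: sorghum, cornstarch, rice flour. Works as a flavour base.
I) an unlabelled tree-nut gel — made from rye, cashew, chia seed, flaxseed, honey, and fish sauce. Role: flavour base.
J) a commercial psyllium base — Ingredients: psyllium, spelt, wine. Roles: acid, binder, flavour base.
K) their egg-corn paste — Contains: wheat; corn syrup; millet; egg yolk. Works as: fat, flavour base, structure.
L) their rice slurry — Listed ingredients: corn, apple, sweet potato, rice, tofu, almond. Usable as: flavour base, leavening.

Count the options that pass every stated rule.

A: has whey, so not vegan; has pistachio, so not tree-nut-free — reject
B: honey is permitted under the vegan carve-out; nothing else excluded — keep
C: has rice flour, so not rice-free; has wine, so not alcohol-free — no
D: has cashew, so not tree-nut-free — reject
E: honey is permitted under the vegan carve-out; nothing else excluded — OK
F: not usable as a flavour base; has rum, so not alcohol-free — reject
G: has shrimp, so not vegan — reject
H: has rice flour, so not rice-free — reject
I: has fish sauce, so not vegan; has cashew, so not tree-nut-free — reject
J: has wine, so not alcohol-free — out
K: has egg yolk, so not vegan — no
L: has rice, so not rice-free; has almond, so not tree-nut-free — out

2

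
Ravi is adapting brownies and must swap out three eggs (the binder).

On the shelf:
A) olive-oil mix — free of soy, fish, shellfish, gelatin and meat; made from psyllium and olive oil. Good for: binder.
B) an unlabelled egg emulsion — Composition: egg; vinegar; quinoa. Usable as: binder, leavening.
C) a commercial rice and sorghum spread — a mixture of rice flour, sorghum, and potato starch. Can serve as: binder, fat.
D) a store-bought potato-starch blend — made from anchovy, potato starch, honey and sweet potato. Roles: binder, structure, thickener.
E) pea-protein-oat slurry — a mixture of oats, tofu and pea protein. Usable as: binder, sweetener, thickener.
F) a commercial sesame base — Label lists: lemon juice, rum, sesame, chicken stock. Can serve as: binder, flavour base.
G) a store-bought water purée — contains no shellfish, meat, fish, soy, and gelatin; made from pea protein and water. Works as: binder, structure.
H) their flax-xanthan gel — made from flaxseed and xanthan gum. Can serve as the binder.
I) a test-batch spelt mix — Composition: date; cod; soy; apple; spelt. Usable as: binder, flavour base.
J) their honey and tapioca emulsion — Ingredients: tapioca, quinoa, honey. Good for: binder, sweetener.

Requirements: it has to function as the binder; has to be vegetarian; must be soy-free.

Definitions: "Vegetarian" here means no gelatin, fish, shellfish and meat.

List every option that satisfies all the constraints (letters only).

A: works as a binder, vegetarian, no soy — valid
B: all constraints satisfied — OK
C: only rice flour, sorghum and potato starch; none excluded — keep
D: has anchovy, so not vegetarian — no
E: has tofu, so not soy-free — no
F: has chicken stock, so not vegetarian — out
G: works as a binder, no soy, vegetarian — valid
H: all constraints satisfied — OK
I: has cod, so not vegetarian; has soy, so not soy-free — no
J: only honey, quinoa, and tapioca; none excluded — keep

A, B, C, G, H, J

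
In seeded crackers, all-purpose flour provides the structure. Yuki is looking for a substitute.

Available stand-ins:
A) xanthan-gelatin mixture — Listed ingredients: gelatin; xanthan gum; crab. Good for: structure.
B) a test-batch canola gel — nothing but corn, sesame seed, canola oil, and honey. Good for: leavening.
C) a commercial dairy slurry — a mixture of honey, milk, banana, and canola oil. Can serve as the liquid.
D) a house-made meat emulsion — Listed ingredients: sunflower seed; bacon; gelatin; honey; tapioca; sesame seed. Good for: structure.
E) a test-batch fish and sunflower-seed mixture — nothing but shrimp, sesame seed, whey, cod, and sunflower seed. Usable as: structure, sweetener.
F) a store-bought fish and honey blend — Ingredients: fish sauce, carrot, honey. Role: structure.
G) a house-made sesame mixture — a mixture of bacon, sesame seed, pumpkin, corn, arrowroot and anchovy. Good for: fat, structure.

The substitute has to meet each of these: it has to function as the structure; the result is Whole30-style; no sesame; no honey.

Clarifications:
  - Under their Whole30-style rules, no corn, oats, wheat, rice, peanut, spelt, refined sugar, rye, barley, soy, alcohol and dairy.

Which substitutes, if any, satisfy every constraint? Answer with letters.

A

A: every rule checks out — OK
B: not usable as a structure; has corn, so not Whole30-style (and 2 more) — no
C: not usable as a structure; has milk, so not Whole30-style (and 1 more) — no
D: has honey, so not honey-free; has sesame seed, so not sesame-free — out
E: has whey, so not Whole30-style; has sesame seed, so not sesame-free — no
F: has honey, so not honey-free — no
G: has corn, so not Whole30-style; has sesame seed, so not sesame-free — out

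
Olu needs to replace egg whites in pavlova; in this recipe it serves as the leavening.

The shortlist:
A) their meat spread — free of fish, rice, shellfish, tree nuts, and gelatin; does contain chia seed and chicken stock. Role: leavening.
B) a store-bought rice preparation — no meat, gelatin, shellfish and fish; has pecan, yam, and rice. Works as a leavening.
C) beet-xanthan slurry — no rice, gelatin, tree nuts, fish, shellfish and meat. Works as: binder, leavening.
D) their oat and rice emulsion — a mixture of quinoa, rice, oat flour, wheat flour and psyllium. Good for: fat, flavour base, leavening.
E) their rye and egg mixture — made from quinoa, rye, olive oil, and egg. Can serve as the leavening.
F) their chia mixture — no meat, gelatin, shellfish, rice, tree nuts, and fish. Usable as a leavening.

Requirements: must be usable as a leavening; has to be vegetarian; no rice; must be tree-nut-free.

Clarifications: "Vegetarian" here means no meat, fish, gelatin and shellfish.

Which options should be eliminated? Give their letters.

A, B, D

A: has chicken stock, so not vegetarian — reject
B: has pecan, so not tree-nut-free; has rice, so not rice-free — reject
C: works as a leavening, vegetarian, no tree nuts — valid
D: has rice, so not rice-free — out
E: works as a leavening, no rice, no tree nuts — valid
F: nothing on the exclusion list — keep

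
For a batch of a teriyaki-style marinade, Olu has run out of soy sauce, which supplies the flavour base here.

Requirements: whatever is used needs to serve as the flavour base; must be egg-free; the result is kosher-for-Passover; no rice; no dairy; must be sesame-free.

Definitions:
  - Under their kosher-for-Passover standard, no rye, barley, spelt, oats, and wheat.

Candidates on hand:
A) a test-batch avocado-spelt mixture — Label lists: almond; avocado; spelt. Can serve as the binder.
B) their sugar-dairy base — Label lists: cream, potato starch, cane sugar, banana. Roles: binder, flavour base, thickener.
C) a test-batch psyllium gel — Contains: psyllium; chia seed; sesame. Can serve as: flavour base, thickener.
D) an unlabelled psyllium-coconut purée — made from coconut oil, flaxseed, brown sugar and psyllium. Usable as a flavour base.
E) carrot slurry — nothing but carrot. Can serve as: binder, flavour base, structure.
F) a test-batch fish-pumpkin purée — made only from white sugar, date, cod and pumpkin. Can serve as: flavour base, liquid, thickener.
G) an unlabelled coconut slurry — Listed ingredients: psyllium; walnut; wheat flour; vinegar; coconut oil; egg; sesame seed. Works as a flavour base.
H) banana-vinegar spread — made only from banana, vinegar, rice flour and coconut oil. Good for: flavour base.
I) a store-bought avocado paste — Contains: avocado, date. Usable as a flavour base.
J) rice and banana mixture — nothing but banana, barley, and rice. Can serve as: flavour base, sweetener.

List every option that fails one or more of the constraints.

A, B, C, G, H, J

A: not usable as a flavour base; has spelt, so not kosher-for-Passover — out
B: has cream, so not dairy-free — no
C: has sesame, so not sesame-free — no
D: works as a flavour base, no sesame, no dairy — OK
E: nothing on the exclusion list — valid
F: works as a flavour base, no dairy, no sesame — OK
G: has wheat flour, so not kosher-for-Passover; has sesame seed, so not sesame-free (and 1 more) — reject
H: has rice flour, so not rice-free — out
I: only date and avocado; none excluded — OK
J: has barley, so not kosher-for-Passover; has rice, so not rice-free — out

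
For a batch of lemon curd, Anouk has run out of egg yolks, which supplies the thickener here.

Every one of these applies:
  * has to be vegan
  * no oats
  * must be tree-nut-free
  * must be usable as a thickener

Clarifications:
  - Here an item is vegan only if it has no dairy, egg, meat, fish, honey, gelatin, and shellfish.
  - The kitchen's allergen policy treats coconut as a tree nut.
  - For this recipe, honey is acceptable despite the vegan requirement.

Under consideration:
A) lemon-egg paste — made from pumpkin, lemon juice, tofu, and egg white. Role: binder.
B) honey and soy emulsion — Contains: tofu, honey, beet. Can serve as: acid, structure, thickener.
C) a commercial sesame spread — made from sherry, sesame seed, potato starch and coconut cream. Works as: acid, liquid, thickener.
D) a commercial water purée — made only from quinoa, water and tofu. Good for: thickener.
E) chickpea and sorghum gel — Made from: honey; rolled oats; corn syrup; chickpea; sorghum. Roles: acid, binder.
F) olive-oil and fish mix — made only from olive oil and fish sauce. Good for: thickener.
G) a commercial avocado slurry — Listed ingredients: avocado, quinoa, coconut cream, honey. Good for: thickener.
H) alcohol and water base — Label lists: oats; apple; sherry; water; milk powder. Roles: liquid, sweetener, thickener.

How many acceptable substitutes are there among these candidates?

2

A: not usable as a thickener; has egg white, so not vegan — no
B: honey is permitted under the vegan carve-out; nothing else excluded — keep
C: has coconut cream, so not tree-nut-free — no
D: only tofu, water, and quinoa; none excluded — valid
E: not usable as a thickener; has rolled oats, so not oat-free — no
F: has fish sauce, so not vegan — no
G: has coconut cream, so not tree-nut-free — no
H: has milk powder, so not vegan; has oats, so not oat-free — no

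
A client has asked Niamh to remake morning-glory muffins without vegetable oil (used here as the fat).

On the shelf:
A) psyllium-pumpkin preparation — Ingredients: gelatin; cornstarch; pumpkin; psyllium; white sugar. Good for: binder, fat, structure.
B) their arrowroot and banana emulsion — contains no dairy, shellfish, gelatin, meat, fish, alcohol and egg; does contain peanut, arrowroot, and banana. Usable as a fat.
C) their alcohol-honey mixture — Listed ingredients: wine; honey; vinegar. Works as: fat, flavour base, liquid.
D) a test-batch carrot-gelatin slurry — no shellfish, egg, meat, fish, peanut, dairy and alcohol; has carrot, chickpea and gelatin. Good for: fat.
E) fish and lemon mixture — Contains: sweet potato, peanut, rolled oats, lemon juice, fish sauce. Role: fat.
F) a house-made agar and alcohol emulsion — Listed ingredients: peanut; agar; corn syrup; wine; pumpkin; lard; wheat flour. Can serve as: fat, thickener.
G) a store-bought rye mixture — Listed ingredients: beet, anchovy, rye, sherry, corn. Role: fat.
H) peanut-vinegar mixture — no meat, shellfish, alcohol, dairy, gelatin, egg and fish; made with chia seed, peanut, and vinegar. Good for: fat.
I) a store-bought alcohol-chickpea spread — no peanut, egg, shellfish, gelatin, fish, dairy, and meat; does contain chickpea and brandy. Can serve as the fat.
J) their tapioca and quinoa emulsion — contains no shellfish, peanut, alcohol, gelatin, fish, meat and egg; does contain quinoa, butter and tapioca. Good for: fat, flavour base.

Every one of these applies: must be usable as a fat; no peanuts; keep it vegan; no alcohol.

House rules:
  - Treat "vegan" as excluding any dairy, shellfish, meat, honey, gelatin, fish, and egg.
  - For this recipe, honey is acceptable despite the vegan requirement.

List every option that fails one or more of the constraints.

A, B, C, D, E, F, G, H, I, J

A: has gelatin, so not vegan — out
B: has peanut, so not peanut-free — reject
C: has wine, so not alcohol-free — out
D: has gelatin, so not vegan — reject
E: has fish sauce, so not vegan; has peanut, so not peanut-free — out
F: has lard, so not vegan; has peanut, so not peanut-free (and 1 more) — no
G: has anchovy, so not vegan; has sherry, so not alcohol-free — no
H: has peanut, so not peanut-free — out
I: has brandy, so not alcohol-free — no
J: has butter, so not vegan — reject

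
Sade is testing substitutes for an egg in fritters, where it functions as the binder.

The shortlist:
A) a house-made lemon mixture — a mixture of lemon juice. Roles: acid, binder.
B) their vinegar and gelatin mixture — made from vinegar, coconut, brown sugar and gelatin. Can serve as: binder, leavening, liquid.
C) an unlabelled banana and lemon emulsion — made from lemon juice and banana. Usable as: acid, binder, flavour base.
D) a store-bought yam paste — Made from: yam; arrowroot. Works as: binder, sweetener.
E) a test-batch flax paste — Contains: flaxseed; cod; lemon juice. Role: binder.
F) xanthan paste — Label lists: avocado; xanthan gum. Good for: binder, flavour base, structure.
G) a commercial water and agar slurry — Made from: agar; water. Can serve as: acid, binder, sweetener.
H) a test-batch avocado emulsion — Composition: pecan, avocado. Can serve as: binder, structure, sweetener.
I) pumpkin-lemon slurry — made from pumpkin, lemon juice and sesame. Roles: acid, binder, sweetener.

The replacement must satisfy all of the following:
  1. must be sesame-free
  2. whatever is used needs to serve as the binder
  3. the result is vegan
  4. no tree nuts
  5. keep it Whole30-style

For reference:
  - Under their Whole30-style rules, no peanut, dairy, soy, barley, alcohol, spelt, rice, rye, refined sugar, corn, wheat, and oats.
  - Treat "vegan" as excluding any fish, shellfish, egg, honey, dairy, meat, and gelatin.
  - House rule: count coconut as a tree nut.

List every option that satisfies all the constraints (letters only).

A: works as a binder, no sesame, Whole30-style — keep
B: has brown sugar, so not Whole30-style; has gelatin, so not vegan (and 1 more) — reject
C: every rule checks out — valid
D: nothing on the exclusion list — valid
E: has cod, so not vegan — reject
F: tree-nut-free, vegan — keep
G: works as a binder, tree-nut-free, vegan — keep
H: has pecan, so not tree-nut-free — reject
I: has sesame, so not sesame-free — out

A, C, D, F, G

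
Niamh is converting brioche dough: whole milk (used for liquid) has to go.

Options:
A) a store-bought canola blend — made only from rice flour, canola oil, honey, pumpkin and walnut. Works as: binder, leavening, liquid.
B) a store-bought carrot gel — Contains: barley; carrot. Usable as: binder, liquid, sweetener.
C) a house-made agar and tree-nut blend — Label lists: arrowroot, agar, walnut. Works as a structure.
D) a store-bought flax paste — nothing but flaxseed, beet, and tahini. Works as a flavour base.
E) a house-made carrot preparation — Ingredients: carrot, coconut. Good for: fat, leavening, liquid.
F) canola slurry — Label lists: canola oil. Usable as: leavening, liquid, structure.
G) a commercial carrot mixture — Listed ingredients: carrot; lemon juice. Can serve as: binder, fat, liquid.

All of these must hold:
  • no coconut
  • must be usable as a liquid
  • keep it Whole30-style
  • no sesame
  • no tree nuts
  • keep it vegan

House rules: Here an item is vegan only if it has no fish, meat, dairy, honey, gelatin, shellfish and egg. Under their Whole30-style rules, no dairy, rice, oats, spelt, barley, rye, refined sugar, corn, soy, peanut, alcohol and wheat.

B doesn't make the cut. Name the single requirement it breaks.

usable as a liquid: satisfied
vegan: satisfied
Whole30-style: has barley — fails
tree-nut-free: satisfied
sesame-free: satisfied
coconut-free: satisfied

Whole30-style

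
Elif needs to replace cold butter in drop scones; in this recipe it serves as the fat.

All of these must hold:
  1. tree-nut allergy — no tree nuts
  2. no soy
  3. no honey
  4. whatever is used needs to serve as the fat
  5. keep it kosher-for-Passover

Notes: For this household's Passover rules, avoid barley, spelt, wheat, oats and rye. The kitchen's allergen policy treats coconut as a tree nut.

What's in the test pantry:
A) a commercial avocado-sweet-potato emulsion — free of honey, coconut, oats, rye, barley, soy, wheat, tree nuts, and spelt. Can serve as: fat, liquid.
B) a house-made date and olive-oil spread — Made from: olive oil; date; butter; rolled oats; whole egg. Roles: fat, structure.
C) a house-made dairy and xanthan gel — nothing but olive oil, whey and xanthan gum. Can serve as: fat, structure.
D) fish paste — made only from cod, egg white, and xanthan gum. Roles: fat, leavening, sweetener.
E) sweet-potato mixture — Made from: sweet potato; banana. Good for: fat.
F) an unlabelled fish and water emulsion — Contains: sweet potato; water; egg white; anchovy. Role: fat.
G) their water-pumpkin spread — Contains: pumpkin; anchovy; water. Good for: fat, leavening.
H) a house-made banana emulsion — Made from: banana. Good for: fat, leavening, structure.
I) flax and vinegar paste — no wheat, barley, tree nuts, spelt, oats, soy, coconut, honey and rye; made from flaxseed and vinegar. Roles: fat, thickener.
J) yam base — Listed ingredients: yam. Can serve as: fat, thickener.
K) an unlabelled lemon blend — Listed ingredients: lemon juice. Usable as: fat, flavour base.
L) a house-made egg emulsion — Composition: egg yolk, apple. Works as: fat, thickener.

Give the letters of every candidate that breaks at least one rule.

A: every rule checks out — valid
B: has rolled oats, so not kosher-for-Passover — no
C: only whey, olive oil, and xanthan gum; none excluded — keep
D: no soy, tree-nut-free — OK
E: every rule checks out — OK
F: egg white and anchovy etc. — none of it excluded — OK
G: works as a fat, no soy, no honey — OK
H: no soy, no honey — OK
I: no soy, tree-nut-free — keep
J: works as a fat, no honey, no soy — OK
K: kosher-for-Passover, no honey — valid
L: only egg yolk and apple; none excluded — valid

B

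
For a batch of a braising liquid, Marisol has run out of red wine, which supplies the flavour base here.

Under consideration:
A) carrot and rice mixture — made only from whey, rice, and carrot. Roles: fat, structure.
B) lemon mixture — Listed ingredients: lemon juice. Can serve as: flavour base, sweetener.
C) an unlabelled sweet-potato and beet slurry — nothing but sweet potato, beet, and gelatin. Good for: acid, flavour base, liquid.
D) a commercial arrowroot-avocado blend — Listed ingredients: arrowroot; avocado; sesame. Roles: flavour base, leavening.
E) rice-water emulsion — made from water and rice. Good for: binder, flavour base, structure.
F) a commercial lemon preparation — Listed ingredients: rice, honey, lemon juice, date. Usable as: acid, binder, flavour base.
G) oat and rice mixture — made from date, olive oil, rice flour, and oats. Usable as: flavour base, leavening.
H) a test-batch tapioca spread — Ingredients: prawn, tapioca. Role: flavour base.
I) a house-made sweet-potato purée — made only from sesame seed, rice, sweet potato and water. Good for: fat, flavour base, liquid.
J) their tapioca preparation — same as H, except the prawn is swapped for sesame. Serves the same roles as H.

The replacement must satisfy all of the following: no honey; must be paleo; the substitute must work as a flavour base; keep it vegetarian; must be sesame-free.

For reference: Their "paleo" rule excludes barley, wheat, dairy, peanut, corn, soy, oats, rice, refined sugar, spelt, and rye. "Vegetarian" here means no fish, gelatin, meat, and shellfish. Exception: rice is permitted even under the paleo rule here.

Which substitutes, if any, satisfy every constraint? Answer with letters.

A: not usable as a flavour base; has whey, so not paleo — reject
B: paleo, vegetarian — keep
C: has gelatin, so not vegetarian — no
D: has sesame, so not sesame-free — reject
E: rice is permitted under the paleo carve-out; nothing else excluded — keep
F: has honey, so not honey-free — reject
G: has oats, so not paleo — no
H: has prawn, so not vegetarian — reject
I: has sesame seed, so not sesame-free — no
J: has sesame, so not sesame-free — reject

B, E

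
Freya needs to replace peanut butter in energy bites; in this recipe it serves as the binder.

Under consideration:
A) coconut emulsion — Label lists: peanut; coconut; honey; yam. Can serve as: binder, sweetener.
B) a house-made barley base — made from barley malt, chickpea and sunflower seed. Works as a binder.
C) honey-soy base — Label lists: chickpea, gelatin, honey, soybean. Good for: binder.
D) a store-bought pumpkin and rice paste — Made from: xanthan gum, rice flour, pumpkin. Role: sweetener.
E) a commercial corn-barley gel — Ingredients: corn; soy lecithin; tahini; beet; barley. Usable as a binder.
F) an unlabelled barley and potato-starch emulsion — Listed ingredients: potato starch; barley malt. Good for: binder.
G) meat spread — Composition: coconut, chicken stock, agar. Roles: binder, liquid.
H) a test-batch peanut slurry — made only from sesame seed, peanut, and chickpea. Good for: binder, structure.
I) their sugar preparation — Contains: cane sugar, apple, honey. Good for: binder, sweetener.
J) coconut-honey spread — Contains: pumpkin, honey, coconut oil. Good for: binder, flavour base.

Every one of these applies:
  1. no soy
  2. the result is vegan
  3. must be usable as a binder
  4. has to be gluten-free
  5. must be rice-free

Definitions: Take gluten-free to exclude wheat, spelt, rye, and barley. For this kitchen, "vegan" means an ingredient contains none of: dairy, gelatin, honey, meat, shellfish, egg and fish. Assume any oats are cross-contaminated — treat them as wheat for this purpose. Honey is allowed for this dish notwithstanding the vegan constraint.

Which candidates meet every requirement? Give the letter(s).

A: honey is permitted under the vegan carve-out; nothing else excluded — valid
B: has barley malt, so not gluten-free — out
C: has gelatin, so not vegan; has soybean, so not soy-free — no
D: not usable as a binder; has rice flour, so not rice-free — out
E: has barley, so not gluten-free; has soy lecithin, so not soy-free — out
F: has barley malt, so not gluten-free — out
G: has chicken stock, so not vegan — no
H: works as a binder, no soy, no rice — OK
I: honey is permitted under the vegan carve-out; nothing else excluded — keep
J: honey is permitted under the vegan carve-out; nothing else excluded — valid

A, H, I, J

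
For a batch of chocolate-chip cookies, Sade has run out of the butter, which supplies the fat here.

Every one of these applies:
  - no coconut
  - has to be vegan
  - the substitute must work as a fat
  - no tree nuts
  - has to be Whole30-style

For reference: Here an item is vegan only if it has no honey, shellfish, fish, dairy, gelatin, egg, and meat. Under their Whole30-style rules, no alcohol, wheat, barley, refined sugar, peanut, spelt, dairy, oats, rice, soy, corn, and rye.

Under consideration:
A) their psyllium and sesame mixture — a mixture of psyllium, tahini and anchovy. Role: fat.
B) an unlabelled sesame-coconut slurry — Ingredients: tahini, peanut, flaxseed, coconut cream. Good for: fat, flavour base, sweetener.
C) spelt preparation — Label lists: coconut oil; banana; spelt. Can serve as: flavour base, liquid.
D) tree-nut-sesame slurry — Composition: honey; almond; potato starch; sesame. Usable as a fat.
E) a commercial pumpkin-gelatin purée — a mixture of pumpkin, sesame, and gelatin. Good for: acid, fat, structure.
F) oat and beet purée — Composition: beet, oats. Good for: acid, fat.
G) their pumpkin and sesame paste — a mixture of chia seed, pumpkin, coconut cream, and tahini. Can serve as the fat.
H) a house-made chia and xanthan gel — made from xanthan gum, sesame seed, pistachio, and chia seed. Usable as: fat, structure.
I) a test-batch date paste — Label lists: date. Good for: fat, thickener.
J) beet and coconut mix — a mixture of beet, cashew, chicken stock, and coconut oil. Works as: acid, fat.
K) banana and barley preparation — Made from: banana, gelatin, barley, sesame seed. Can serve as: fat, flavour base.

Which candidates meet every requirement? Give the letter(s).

A: has anchovy, so not vegan — out
B: has peanut, so not Whole30-style; has coconut cream, so not coconut-free — reject
C: not usable as a fat; has spelt, so not Whole30-style (and 1 more) — no
D: has honey, so not vegan; has almond, so not tree-nut-free — no
E: has gelatin, so not vegan — no
F: has oats, so not Whole30-style — reject
G: has coconut cream, so not coconut-free — out
H: has pistachio, so not tree-nut-free — out
I: only date; none excluded — valid
J: has chicken stock, so not vegan; has coconut oil, so not coconut-free (and 1 more) — out
K: has gelatin, so not vegan; has barley, so not Whole30-style — reject

I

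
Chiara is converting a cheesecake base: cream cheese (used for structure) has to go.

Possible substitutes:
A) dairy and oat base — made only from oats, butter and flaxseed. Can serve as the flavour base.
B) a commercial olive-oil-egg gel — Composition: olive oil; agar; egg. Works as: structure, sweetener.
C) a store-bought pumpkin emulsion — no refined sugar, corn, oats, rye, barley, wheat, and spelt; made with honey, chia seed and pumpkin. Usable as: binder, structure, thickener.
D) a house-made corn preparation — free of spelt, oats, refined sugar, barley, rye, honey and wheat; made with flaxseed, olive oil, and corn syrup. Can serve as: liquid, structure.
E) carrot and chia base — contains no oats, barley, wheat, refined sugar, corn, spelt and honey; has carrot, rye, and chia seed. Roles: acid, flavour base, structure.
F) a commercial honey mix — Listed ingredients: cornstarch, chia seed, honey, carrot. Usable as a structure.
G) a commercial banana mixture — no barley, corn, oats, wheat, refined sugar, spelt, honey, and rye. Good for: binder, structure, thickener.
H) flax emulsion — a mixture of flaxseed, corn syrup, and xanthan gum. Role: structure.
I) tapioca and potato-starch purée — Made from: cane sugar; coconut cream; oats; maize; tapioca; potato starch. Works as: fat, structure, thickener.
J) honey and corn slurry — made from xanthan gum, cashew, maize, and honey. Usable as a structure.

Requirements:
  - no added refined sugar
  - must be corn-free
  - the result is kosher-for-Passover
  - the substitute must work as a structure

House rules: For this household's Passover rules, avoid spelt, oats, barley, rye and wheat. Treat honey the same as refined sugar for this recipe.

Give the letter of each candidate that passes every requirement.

A: not usable as a structure; has oats, so not kosher-for-Passover — reject
B: only egg, olive oil, and agar; none excluded — keep
C: has honey, so not no-added-sugar — no
D: has corn syrup, so not corn-free — reject
E: has rye, so not kosher-for-Passover — out
F: has honey, so not no-added-sugar; has cornstarch, so not corn-free — no
G: every rule checks out — OK
H: has corn syrup, so not corn-free — reject
I: has oats, so not kosher-for-Passover; has cane sugar, so not no-added-sugar (and 1 more) — reject
J: has honey, so not no-added-sugar; has maize, so not corn-free — out

B, G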